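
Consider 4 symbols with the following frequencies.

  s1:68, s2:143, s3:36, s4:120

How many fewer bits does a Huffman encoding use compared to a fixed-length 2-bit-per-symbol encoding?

Fixed-length: 2 bits × 367 symbols = 734 bits.
Huffman merges:
s3(36) + s1(68) → 104
104 + s4(120) → 224
s2(143) + 224 → 367
Huffman total = 104 + 224 + 367 = 695 bits.
Saving = 734 − 695 = 39 bits.

39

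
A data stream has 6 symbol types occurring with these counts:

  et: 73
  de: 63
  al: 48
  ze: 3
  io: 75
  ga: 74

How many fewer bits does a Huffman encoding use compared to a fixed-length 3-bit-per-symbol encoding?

Fixed-length: 3 bits × 336 symbols = 1008 bits.
Huffman merges:
combine ze(3), al(48) → 51
combine 51, de(63) → 114
combine et(73), ga(74) → 147
combine io(75), 114 → 189
combine 147, 189 → 336
Huffman total = 51 + 114 + 147 + 189 + 336 = 837 bits.
Saving = 1008 − 837 = 171 bits.

171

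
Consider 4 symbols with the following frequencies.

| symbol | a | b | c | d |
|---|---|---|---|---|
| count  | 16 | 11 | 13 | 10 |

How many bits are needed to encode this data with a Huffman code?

100

Greedily combine the two least-frequent nodes:
merge d(10) and b(11): 21
merge c(13) and a(16): 29
merge 21 and 29: 50
Total encoded bits = sum of merged weights = 21 + 29 + 50 = 100.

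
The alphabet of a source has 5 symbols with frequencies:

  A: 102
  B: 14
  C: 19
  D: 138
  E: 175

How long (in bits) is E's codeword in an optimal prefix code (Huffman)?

Huffman merges, smallest pair first:
merge B(14) and C(19): 33
merge 33 and A(102): 135
merge 135 and D(138): 273
merge E(175) and 273: 448
E is a child of the root — depth 1, so its codeword is a single bit.

1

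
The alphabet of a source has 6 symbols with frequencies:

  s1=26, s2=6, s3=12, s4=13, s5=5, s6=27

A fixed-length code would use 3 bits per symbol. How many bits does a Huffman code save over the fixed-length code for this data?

55

Fixed-length: 3 bits × 89 symbols = 267 bits.
Huffman merges:
combine s5(5), s2(6) → 11
combine 11, s3(12) → 23
combine s4(13), 23 → 36
combine s1(26), s6(27) → 53
combine 36, 53 → 89
Huffman total = 11 + 23 + 36 + 53 + 89 = 212 bits.
Saving = 267 − 212 = 55 bits.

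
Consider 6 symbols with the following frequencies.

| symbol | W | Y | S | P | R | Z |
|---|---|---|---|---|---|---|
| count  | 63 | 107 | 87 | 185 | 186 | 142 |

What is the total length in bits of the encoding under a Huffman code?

1939

Merge the two smallest weights repeatedly:
merge W(63) and S(87): 150
merge Y(107) and Z(142): 249
merge 150 and P(185): 335
merge R(186) and 249: 435
merge 335 and 435: 770
Each symbol's bit-cost is frequency × depth; summing gives 1939 bits (equivalently 150 + 249 + 335 + 435 + 770).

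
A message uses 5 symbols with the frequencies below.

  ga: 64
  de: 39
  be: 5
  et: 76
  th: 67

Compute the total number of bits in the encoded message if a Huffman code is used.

546

Greedily combine the two least-frequent nodes:
merge be(5) and de(39): 44
merge 44 and ga(64): 108
merge th(67) and et(76): 143
merge 108 and 143: 251
Total encoded bits = sum of merged weights = 44 + 108 + 143 + 251 = 546.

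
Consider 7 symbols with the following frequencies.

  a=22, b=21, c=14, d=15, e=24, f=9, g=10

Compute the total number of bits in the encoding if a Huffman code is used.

Merge the two smallest weights repeatedly:
combine f(9), g(10) → 19
combine c(14), d(15) → 29
combine 19, b(21) → 40
combine a(22), e(24) → 46
combine 29, 40 → 69
combine 46, 69 → 115
Total encoded bits = sum of merged weights = 19 + 29 + 40 + 46 + 69 + 115 = 318.

318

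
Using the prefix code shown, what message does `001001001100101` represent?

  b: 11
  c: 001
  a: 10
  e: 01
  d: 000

Read left to right; each codeword is recognised as soon as it completes (prefix code):
  001→c | 001→c | 001→c | 10→a | 01→e | 01→e
Decoded message: cccaee

cccaee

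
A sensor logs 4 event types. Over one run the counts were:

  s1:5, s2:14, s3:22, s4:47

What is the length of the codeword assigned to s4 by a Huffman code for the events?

1

Build the tree from the bottom:
combine s1(5), s2(14) → 19
combine 19, s3(22) → 41
combine 41, s4(47) → 88
s4 sits one level below the root: a 1-bit codeword.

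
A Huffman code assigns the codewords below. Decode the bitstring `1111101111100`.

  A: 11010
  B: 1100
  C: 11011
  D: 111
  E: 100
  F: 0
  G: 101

Read left to right; each codeword is recognised as soon as it completes (prefix code):
  111→D | 11011→C | 111→D | 0→F | 0→F
Decoded message: DCDFF

DCDFF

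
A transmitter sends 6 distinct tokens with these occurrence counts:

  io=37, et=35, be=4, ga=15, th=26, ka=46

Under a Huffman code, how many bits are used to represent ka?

Huffman merges, smallest pair first:
be(4) + ga(15) → 19
19 + th(26) → 45
et(35) + io(37) → 72
45 + ka(46) → 91
72 + 91 → 163
The subtree containing ka is merged 2 times, so code length = 2.

2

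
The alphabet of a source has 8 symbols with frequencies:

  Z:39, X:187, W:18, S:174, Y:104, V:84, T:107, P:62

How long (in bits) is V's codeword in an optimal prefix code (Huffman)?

Build the tree from the bottom:
W(18) + Z(39) → 57
57 + P(62) → 119
V(84) + Y(104) → 188
T(107) + 119 → 226
S(174) + X(187) → 361
188 + 226 → 414
361 + 414 → 775
V sits 3 levels below the root, so its codeword is 3 bits.

3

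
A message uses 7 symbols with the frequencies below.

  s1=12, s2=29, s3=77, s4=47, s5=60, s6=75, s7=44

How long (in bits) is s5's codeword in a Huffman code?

3

Repeatedly merge the two smallest:
merge s1(12) and s2(29): 41
merge 41 and s7(44): 85
merge s4(47) and s5(60): 107
merge s6(75) and s3(77): 152
merge 85 and 107: 192
merge 152 and 192: 344
The subtree containing s5 is merged 3 times, so code length = 3.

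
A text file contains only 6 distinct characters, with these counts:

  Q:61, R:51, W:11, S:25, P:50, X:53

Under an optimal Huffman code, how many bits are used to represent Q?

Repeatedly merge the two smallest:
W(11) + S(25) → 36
36 + P(50) → 86
R(51) + X(53) → 104
Q(61) + 86 → 147
104 + 147 → 251
Q sits 2 levels below the root, so its codeword is 2 bits.

2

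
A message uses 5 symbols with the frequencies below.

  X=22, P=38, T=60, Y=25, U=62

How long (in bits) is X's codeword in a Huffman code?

Huffman merges, smallest pair first:
merge X(22) and Y(25): 47
merge P(38) and 47: 85
merge T(60) and U(62): 122
merge 85 and 122: 207
The subtree containing X is merged 3 times, so code length = 3.

3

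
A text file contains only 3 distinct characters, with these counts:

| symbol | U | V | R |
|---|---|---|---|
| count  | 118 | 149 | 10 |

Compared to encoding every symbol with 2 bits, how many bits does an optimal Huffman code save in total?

Fixed-length: 2 bits × 277 symbols = 554 bits.
Huffman merges:
combine R(10), U(118) → 128
combine 128, V(149) → 277
Huffman total = 128 + 277 = 405 bits.
Saving = 554 − 405 = 149 bits.

149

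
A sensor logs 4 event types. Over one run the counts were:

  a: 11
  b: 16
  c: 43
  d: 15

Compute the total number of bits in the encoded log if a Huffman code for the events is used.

Greedily combine the two least-frequent nodes:
merge a(11) and d(15): 26
merge b(16) and 26: 42
merge 42 and c(43): 85
Each symbol's bit-cost is frequency × depth; summing gives 153 bits (equivalently 26 + 42 + 85).

153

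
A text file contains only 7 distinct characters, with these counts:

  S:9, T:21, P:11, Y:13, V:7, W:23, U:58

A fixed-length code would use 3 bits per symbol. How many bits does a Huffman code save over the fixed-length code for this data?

76

Fixed-length: 3 bits × 142 symbols = 426 bits.
Huffman merges:
combine V(7), S(9) → 16
combine P(11), Y(13) → 24
combine 16, T(21) → 37
combine W(23), 24 → 47
combine 37, 47 → 84
combine U(58), 84 → 142
Huffman total = 16 + 24 + 37 + 47 + 84 + 142 = 350 bits.
Saving = 426 − 350 = 76 bits.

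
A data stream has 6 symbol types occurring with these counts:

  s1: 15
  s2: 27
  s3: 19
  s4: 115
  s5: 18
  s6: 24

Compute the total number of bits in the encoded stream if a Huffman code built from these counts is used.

Merge the two smallest weights repeatedly:
s1(15) + s5(18) → 33
s3(19) + s6(24) → 43
s2(27) + 33 → 60
43 + 60 → 103
103 + s4(115) → 218
The encoded length is the sum of every internal node's weight: 33 + 43 + 60 + 103 + 218 = 457 bits.

457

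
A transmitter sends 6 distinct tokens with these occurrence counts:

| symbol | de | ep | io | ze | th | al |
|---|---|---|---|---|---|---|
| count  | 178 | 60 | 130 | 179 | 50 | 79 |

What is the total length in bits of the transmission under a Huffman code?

1651

Build the Huffman tree bottom-up:
combine th(50), ep(60) → 110
combine al(79), 110 → 189
combine io(130), de(178) → 308
combine ze(179), 189 → 368
combine 308, 368 → 676
Total encoded bits = sum of merged weights = 110 + 189 + 308 + 368 + 676 = 1651.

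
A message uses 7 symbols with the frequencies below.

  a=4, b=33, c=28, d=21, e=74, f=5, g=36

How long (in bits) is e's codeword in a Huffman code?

1

Build the tree from the bottom:
a(4) + f(5) → 9
9 + d(21) → 30
c(28) + 30 → 58
b(33) + g(36) → 69
58 + 69 → 127
e(74) + 127 → 201
e is a child of the root — depth 1, so its codeword is a single bit.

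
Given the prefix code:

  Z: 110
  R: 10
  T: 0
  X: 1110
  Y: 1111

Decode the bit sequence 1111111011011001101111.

YXZZTZY

Read left to right; each codeword is recognised as soon as it completes (prefix code):
  1111→Y | 1110→X | 110→Z | 110→Z | 0→T | 110→Z | 1111→Y
Decoded message: YXZZTZY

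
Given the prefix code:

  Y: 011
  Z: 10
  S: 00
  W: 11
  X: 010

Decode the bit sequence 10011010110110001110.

Read left to right; each codeword is recognised as soon as it completes (prefix code):
  10→Z | 011→Y | 010→X | 11→W | 011→Y | 00→S | 011→Y | 10→Z
Decoded message: ZYXWYSYZ

ZYXWYSYZ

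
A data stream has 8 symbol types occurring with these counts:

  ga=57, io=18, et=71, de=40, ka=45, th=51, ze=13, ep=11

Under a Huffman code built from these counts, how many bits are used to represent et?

Build the tree from the bottom:
ep(11) + ze(13) → 24
io(18) + 24 → 42
de(40) + 42 → 82
ka(45) + th(51) → 96
ga(57) + et(71) → 128
82 + 96 → 178
128 + 178 → 306
et sits 2 levels below the root, so its codeword is 2 bits.

2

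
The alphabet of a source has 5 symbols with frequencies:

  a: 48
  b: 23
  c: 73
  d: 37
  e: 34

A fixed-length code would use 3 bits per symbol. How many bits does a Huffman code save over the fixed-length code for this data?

158

Fixed-length: 3 bits × 215 symbols = 645 bits.
Huffman merges:
combine b(23), e(34) → 57
combine d(37), a(48) → 85
combine 57, c(73) → 130
combine 85, 130 → 215
Huffman total = 57 + 85 + 130 + 215 = 487 bits.
Saving = 645 − 487 = 158 bits.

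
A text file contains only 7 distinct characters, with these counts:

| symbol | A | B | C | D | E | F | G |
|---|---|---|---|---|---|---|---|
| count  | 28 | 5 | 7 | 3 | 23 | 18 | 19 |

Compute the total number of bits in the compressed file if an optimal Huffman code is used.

Merge the two smallest weights repeatedly:
D(3) + B(5) → 8
C(7) + 8 → 15
15 + F(18) → 33
G(19) + E(23) → 42
A(28) + 33 → 61
42 + 61 → 103
Each symbol's bit-cost is frequency × depth; summing gives 262 bits (equivalently 8 + 15 + 33 + 42 + 61 + 103).

262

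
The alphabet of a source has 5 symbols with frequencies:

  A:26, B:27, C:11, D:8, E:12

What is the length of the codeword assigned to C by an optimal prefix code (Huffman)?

Build the tree from the bottom:
D(8) + C(11) → 19
E(12) + 19 → 31
A(26) + B(27) → 53
31 + 53 → 84
The subtree containing C is merged 3 times, so code length = 3.

3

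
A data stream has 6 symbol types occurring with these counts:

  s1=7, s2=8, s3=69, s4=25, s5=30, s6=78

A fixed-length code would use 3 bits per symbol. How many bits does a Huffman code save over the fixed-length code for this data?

170

Fixed-length: 3 bits × 217 symbols = 651 bits.
Huffman merges:
s1(7) + s2(8) → 15
15 + s4(25) → 40
s5(30) + 40 → 70
s3(69) + 70 → 139
s6(78) + 139 → 217
Huffman total = 15 + 40 + 70 + 139 + 217 = 481 bits.
Saving = 651 − 481 = 170 bits.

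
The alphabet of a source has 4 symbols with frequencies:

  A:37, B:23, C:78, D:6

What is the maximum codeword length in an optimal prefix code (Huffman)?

3

Merge the two lowest-weight nodes at each step:
combine D(6), B(23) → 29
combine 29, A(37) → 66
combine 66, C(78) → 144
The rarest symbols sit at the bottom; the longest codeword is 3 bits.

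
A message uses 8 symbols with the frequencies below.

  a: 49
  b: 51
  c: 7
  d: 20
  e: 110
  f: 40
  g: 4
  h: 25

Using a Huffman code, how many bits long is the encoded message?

Build the Huffman tree bottom-up:
combine g(4), c(7) → 11
combine 11, d(20) → 31
combine h(25), 31 → 56
combine f(40), a(49) → 89
combine b(51), 56 → 107
combine 89, 107 → 196
combine e(110), 196 → 306
Each symbol's bit-cost is frequency × depth; summing gives 796 bits (equivalently 11 + 31 + 56 + 89 + 107 + 196 + 306).

796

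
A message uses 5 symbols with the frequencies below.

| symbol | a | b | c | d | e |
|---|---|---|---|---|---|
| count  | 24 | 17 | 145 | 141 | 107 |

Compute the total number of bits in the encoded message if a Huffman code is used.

Greedily combine the two least-frequent nodes:
combine b(17), a(24) → 41
combine 41, e(107) → 148
combine d(141), c(145) → 286
combine 148, 286 → 434
The encoded length is the sum of every internal node's weight: 41 + 148 + 286 + 434 = 909 bits.

909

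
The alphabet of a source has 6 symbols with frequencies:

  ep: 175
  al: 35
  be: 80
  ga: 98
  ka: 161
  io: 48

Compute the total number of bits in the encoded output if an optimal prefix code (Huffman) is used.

1440

Greedily combine the two least-frequent nodes:
combine al(35), io(48) → 83
combine be(80), 83 → 163
combine ga(98), ka(161) → 259
combine 163, ep(175) → 338
combine 259, 338 → 597
Each symbol's bit-cost is frequency × depth; summing gives 1440 bits (equivalently 83 + 163 + 259 + 338 + 597).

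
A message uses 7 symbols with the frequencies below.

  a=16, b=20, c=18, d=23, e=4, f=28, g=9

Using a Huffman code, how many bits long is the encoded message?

Build the Huffman tree bottom-up:
merge e(4) and g(9): 13
merge 13 and a(16): 29
merge c(18) and b(20): 38
merge d(23) and f(28): 51
merge 29 and 38: 67
merge 51 and 67: 118
Each symbol's bit-cost is frequency × depth; summing gives 316 bits (equivalently 13 + 29 + 38 + 51 + 67 + 118).

316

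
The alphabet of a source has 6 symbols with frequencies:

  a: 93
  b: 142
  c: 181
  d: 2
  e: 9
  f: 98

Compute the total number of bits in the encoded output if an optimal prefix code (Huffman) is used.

1165

Build the Huffman tree bottom-up:
combine d(2), e(9) → 11
combine 11, a(93) → 104
combine f(98), 104 → 202
combine b(142), c(181) → 323
combine 202, 323 → 525
The encoded length is the sum of every internal node's weight: 11 + 104 + 202 + 323 + 525 = 1165 bits.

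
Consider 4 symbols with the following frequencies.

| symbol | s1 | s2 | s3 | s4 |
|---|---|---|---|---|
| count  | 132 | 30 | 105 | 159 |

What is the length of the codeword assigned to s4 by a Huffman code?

1

Repeatedly merge the two smallest:
combine s2(30), s3(105) → 135
combine s1(132), 135 → 267
combine s4(159), 267 → 426
s4 is merged only at the final step, so code length = 1.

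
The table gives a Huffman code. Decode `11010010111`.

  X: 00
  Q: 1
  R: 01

Read left to right; each codeword is recognised as soon as it completes (prefix code):
  1→Q | 1→Q | 01→R | 00→X | 1→Q | 01→R | 1→Q | 1→Q
Decoded message: QQRXQRQQ

QQRXQRQQ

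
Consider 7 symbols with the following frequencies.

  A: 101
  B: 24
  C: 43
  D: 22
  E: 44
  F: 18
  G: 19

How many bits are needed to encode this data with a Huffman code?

Build the Huffman tree bottom-up:
merge F(18) and G(19): 37
merge D(22) and B(24): 46
merge 37 and C(43): 80
merge E(44) and 46: 90
merge 80 and 90: 170
merge A(101) and 170: 271
The encoded length is the sum of every internal node's weight: 37 + 46 + 80 + 90 + 170 + 271 = 694 bits.

694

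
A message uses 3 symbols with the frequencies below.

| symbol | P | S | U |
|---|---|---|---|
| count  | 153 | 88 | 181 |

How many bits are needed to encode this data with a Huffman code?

Build the Huffman tree bottom-up:
S(88) + P(153) → 241
U(181) + 241 → 422
The encoded length is the sum of every internal node's weight: 241 + 422 = 663 bits.

663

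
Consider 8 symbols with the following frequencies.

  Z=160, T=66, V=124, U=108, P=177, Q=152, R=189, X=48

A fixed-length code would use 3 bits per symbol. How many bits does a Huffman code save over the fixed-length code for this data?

Fixed-length: 3 bits × 1024 symbols = 3072 bits.
Huffman merges:
merge X(48) and T(66): 114
merge U(108) and 114: 222
merge V(124) and Q(152): 276
merge Z(160) and P(177): 337
merge R(189) and 222: 411
merge 276 and 337: 613
merge 411 and 613: 1024
Huffman total = 114 + 222 + 276 + 337 + 411 + 613 + 1024 = 2997 bits.
Saving = 3072 − 2997 = 75 bits.

75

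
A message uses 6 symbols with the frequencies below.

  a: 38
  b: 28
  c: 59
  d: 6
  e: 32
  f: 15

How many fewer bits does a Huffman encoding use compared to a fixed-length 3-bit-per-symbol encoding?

Fixed-length: 3 bits × 178 symbols = 534 bits.
Huffman merges:
combine d(6), f(15) → 21
combine 21, b(28) → 49
combine e(32), a(38) → 70
combine 49, c(59) → 108
combine 70, 108 → 178
Huffman total = 21 + 49 + 70 + 108 + 178 = 426 bits.
Saving = 534 − 426 = 108 bits.

108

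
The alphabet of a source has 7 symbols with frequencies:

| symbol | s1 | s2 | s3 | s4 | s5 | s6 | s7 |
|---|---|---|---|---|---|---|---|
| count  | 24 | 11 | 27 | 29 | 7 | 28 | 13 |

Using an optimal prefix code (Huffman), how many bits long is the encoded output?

378

Build the Huffman tree bottom-up:
merge s5(7) and s2(11): 18
merge s7(13) and 18: 31
merge s1(24) and s3(27): 51
merge s6(28) and s4(29): 57
merge 31 and 51: 82
merge 57 and 82: 139
Total encoded bits = sum of merged weights = 18 + 31 + 51 + 57 + 82 + 139 = 378.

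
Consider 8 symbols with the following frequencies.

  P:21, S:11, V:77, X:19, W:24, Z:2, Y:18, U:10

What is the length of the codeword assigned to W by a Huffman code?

3

Build the tree from the bottom:
combine Z(2), U(10) → 12
combine S(11), 12 → 23
combine Y(18), X(19) → 37
combine P(21), 23 → 44
combine W(24), 37 → 61
combine 44, 61 → 105
combine V(77), 105 → 182
W sits 3 levels below the root, so its codeword is 3 bits.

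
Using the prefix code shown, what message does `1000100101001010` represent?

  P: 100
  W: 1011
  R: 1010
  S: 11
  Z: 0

PZPRZR

Read left to right; each codeword is recognised as soon as it completes (prefix code):
  100→P | 0→Z | 100→P | 1010→R | 0→Z | 1010→R
Decoded message: PZPRZR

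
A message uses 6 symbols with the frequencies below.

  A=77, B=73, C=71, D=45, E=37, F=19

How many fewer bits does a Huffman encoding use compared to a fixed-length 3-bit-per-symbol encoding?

Fixed-length: 3 bits × 322 symbols = 966 bits.
Huffman merges:
merge F(19) and E(37): 56
merge D(45) and 56: 101
merge C(71) and B(73): 144
merge A(77) and 101: 178
merge 144 and 178: 322
Huffman total = 56 + 101 + 144 + 178 + 322 = 801 bits.
Saving = 966 − 801 = 165 bits.

165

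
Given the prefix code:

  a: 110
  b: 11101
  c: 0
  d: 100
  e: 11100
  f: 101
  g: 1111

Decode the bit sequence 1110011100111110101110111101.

eegfcbb

Read left to right; each codeword is recognised as soon as it completes (prefix code):
  11100→e | 11100→e | 1111→g | 101→f | 0→c | 11101→b | 11101→b
Decoded message: eegfcbb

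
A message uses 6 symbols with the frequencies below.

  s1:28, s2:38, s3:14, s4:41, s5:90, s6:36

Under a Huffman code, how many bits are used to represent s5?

1

Build the tree from the bottom:
combine s3(14), s1(28) → 42
combine s6(36), s2(38) → 74
combine s4(41), 42 → 83
combine 74, 83 → 157
combine s5(90), 157 → 247
s5 is a child of the root — depth 1, so its codeword is a single bit.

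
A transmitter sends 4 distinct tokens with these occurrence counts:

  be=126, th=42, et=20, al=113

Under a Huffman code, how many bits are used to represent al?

Repeatedly merge the two smallest:
et(20) + th(42) → 62
62 + al(113) → 175
be(126) + 175 → 301
The subtree containing al is merged 2 times, so code length = 2.

2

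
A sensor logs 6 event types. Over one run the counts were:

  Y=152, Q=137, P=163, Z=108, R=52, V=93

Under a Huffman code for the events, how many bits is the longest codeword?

3

Merge the two lowest-weight nodes at each step:
merge R(52) and V(93): 145
merge Z(108) and Q(137): 245
merge 145 and Y(152): 297
merge P(163) and 245: 408
merge 297 and 408: 705
The first pair merged (R, V) ends up deepest, at depth 3.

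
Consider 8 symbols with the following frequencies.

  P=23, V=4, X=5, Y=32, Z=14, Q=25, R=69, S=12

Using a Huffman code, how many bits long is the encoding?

Merge the two smallest weights repeatedly:
merge V(4) and X(5): 9
merge 9 and S(12): 21
merge Z(14) and 21: 35
merge P(23) and Q(25): 48
merge Y(32) and 35: 67
merge 48 and 67: 115
merge R(69) and 115: 184
Total encoded bits = sum of merged weights = 9 + 21 + 35 + 48 + 67 + 115 + 184 = 479.

479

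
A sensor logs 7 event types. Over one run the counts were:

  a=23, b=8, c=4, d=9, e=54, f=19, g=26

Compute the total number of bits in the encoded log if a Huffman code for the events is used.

Merge the two smallest weights repeatedly:
c(4) + b(8) → 12
d(9) + 12 → 21
f(19) + 21 → 40
a(23) + g(26) → 49
40 + 49 → 89
e(54) + 89 → 143
Each symbol's bit-cost is frequency × depth; summing gives 354 bits (equivalently 12 + 21 + 40 + 49 + 89 + 143).

354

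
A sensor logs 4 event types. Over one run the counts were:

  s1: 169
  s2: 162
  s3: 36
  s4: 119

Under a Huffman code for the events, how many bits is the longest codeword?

3

Merge the two lowest-weight nodes at each step:
combine s3(36), s4(119) → 155
combine 155, s2(162) → 317
combine s1(169), 317 → 486
Maximum depth reached is 3.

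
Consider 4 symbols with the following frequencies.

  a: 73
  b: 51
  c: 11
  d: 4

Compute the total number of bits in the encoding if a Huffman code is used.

220

Greedily combine the two least-frequent nodes:
d(4) + c(11) → 15
15 + b(51) → 66
66 + a(73) → 139
Each symbol's bit-cost is frequency × depth; summing gives 220 bits (equivalently 15 + 66 + 139).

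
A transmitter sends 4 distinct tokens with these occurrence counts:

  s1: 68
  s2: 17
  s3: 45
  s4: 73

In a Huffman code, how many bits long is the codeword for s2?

Build the tree from the bottom:
merge s2(17) and s3(45): 62
merge 62 and s1(68): 130
merge s4(73) and 130: 203
s2 sits 3 levels below the root, so its codeword is 3 bits.

3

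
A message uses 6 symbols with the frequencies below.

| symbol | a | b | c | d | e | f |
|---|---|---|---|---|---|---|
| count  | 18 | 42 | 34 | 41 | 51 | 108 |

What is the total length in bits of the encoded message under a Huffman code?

718

Merge the two smallest weights repeatedly:
merge a(18) and c(34): 52
merge d(41) and b(42): 83
merge e(51) and 52: 103
merge 83 and 103: 186
merge f(108) and 186: 294
Total encoded bits = sum of merged weights = 52 + 83 + 103 + 186 + 294 = 718.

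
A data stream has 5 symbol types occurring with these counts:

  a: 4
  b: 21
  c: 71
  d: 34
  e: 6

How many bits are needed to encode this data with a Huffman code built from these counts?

242

Merge the two smallest weights repeatedly:
merge a(4) and e(6): 10
merge 10 and b(21): 31
merge 31 and d(34): 65
merge 65 and c(71): 136
Each symbol's bit-cost is frequency × depth; summing gives 242 bits (equivalently 10 + 31 + 65 + 136).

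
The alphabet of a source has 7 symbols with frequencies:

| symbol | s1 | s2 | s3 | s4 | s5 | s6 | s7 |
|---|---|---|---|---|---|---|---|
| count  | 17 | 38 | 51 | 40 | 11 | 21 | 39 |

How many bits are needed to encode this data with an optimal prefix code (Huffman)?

Build the Huffman tree bottom-up:
merge s5(11) and s1(17): 28
merge s6(21) and 28: 49
merge s2(38) and s7(39): 77
merge s4(40) and 49: 89
merge s3(51) and 77: 128
merge 89 and 128: 217
Each symbol's bit-cost is frequency × depth; summing gives 588 bits (equivalently 28 + 49 + 77 + 89 + 128 + 217).

588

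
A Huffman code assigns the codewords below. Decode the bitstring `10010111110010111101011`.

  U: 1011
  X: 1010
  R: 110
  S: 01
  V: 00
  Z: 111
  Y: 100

Read left to right; each codeword is recognised as soon as it completes (prefix code):
  100→Y | 1011→U | 111→Z | 00→V | 1011→U | 110→R | 1011→U
Decoded message: YUZVURU

YUZVURU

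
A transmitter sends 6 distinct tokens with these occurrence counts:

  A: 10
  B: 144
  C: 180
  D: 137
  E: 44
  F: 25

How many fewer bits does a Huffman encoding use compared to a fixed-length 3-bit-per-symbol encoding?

Fixed-length: 3 bits × 540 symbols = 1620 bits.
Huffman merges:
A(10) + F(25) → 35
35 + E(44) → 79
79 + D(137) → 216
B(144) + C(180) → 324
216 + 324 → 540
Huffman total = 35 + 79 + 216 + 324 + 540 = 1194 bits.
Saving = 1620 − 1194 = 426 bits.

426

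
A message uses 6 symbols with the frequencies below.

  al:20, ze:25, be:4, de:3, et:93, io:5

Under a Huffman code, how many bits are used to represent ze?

2

Repeatedly merge the two smallest:
combine de(3), be(4) → 7
combine io(5), 7 → 12
combine 12, al(20) → 32
combine ze(25), 32 → 57
combine 57, et(93) → 150
The subtree containing ze is merged 2 times, so code length = 2.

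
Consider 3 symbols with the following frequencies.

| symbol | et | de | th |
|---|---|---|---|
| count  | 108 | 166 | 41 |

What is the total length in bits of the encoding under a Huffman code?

Build the Huffman tree bottom-up:
merge th(41) and et(108): 149
merge 149 and de(166): 315
The encoded length is the sum of every internal node's weight: 149 + 315 = 464 bits.

464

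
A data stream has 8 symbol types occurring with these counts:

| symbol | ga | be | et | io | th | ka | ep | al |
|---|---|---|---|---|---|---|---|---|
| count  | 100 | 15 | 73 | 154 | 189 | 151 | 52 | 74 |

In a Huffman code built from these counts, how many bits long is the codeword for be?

Huffman merges, smallest pair first:
combine be(15), ep(52) → 67
combine 67, et(73) → 140
combine al(74), ga(100) → 174
combine 140, ka(151) → 291
combine io(154), 174 → 328
combine th(189), 291 → 480
combine 328, 480 → 808
be's leaf is at depth 5, giving a 5-bit codeword.

5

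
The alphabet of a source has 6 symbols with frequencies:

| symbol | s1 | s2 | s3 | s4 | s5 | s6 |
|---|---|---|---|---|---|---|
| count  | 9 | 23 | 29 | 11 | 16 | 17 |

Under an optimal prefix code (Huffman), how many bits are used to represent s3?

Repeatedly merge the two smallest:
s1(9) + s4(11) → 20
s5(16) + s6(17) → 33
20 + s2(23) → 43
s3(29) + 33 → 62
43 + 62 → 105
s3's leaf is at depth 2, giving a 2-bit codeword.

2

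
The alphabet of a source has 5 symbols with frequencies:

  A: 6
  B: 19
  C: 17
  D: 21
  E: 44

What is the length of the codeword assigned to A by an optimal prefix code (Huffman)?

Huffman merges, smallest pair first:
merge A(6) and C(17): 23
merge B(19) and D(21): 40
merge 23 and 40: 63
merge E(44) and 63: 107
The subtree containing A is merged 3 times, so code length = 3.

3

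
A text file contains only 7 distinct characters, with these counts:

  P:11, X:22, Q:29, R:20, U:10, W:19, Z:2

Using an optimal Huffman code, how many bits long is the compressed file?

Build the Huffman tree bottom-up:
merge Z(2) and U(10): 12
merge P(11) and 12: 23
merge W(19) and R(20): 39
merge X(22) and 23: 45
merge Q(29) and 39: 68
merge 45 and 68: 113
The encoded length is the sum of every internal node's weight: 12 + 23 + 39 + 45 + 68 + 113 = 300 bits.

300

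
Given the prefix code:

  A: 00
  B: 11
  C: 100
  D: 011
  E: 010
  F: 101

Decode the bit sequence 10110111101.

FFBF

Read left to right; each codeword is recognised as soon as it completes (prefix code):
  101→F | 101→F | 11→B | 101→F
Decoded message: FFBF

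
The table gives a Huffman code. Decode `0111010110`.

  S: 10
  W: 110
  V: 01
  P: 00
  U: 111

VWSW

Read left to right; each codeword is recognised as soon as it completes (prefix code):
  01→V | 110→W | 10→S | 110→W
Decoded message: VWSW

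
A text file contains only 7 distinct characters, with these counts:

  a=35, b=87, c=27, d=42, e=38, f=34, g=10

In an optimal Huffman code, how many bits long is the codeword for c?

Build the tree from the bottom:
g(10) + c(27) → 37
f(34) + a(35) → 69
37 + e(38) → 75
d(42) + 69 → 111
75 + b(87) → 162
111 + 162 → 273
c sits 4 levels below the root, so its codeword is 4 bits.

4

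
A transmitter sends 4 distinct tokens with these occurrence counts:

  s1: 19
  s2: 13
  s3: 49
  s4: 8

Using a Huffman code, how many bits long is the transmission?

150

Build the Huffman tree bottom-up:
combine s4(8), s2(13) → 21
combine s1(19), 21 → 40
combine 40, s3(49) → 89
The encoded length is the sum of every internal node's weight: 21 + 40 + 89 = 150 bits.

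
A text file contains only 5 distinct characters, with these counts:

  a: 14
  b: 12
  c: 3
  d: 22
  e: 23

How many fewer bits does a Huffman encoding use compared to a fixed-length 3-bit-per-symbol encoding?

Fixed-length: 3 bits × 74 symbols = 222 bits.
Huffman merges:
combine c(3), b(12) → 15
combine a(14), 15 → 29
combine d(22), e(23) → 45
combine 29, 45 → 74
Huffman total = 15 + 29 + 45 + 74 = 163 bits.
Saving = 222 − 163 = 59 bits.

59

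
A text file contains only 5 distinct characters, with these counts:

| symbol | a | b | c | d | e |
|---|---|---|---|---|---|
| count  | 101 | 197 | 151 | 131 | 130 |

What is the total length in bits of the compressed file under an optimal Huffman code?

Build the Huffman tree bottom-up:
combine a(101), e(130) → 231
combine d(131), c(151) → 282
combine b(197), 231 → 428
combine 282, 428 → 710
Total encoded bits = sum of merged weights = 231 + 282 + 428 + 710 = 1651.

1651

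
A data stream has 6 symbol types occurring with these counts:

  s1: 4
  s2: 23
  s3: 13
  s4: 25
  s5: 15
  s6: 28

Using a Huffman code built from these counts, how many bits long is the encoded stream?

Build the Huffman tree bottom-up:
combine s1(4), s3(13) → 17
combine s5(15), 17 → 32
combine s2(23), s4(25) → 48
combine s6(28), 32 → 60
combine 48, 60 → 108
Total encoded bits = sum of merged weights = 17 + 32 + 48 + 60 + 108 = 265.

265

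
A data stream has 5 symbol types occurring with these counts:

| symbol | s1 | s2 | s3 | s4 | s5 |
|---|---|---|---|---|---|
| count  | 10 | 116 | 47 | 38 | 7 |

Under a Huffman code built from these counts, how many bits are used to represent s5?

Repeatedly merge the two smallest:
combine s5(7), s1(10) → 17
combine 17, s4(38) → 55
combine s3(47), 55 → 102
combine 102, s2(116) → 218
s5's leaf is at depth 4, giving a 4-bit codeword.

4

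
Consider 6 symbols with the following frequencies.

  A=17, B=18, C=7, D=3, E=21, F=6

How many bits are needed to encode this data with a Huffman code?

169

Merge the two smallest weights repeatedly:
combine D(3), F(6) → 9
combine C(7), 9 → 16
combine 16, A(17) → 33
combine B(18), E(21) → 39
combine 33, 39 → 72
The encoded length is the sum of every internal node's weight: 9 + 16 + 33 + 39 + 72 = 169 bits.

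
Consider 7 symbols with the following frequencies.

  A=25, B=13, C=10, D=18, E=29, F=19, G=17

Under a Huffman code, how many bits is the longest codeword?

Merge the two lowest-weight nodes at each step:
merge C(10) and B(13): 23
merge G(17) and D(18): 35
merge F(19) and 23: 42
merge A(25) and E(29): 54
merge 35 and 42: 77
merge 54 and 77: 131
The rarest symbols sit at the bottom; the longest codeword is 4 bits.

4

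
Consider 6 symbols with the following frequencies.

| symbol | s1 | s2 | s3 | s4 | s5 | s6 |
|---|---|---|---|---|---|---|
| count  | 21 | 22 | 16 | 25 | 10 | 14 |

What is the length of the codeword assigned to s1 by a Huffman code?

3

Huffman merges, smallest pair first:
s5(10) + s6(14) → 24
s3(16) + s1(21) → 37
s2(22) + 24 → 46
s4(25) + 37 → 62
46 + 62 → 108
s1 sits 3 levels below the root, so its codeword is 3 bits.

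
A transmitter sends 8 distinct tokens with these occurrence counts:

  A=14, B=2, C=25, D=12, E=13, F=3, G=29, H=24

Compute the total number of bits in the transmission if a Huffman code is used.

334

Greedily combine the two least-frequent nodes:
merge B(2) and F(3): 5
merge 5 and D(12): 17
merge E(13) and A(14): 27
merge 17 and H(24): 41
merge C(25) and 27: 52
merge G(29) and 41: 70
merge 52 and 70: 122
Total encoded bits = sum of merged weights = 5 + 17 + 27 + 41 + 52 + 70 + 122 = 334.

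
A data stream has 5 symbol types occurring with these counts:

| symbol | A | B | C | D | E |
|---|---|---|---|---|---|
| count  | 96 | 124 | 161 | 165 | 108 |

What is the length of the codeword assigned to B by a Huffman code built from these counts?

Build the tree from the bottom:
merge A(96) and E(108): 204
merge B(124) and C(161): 285
merge D(165) and 204: 369
merge 285 and 369: 654
B's leaf is at depth 2, giving a 2-bit codeword.

2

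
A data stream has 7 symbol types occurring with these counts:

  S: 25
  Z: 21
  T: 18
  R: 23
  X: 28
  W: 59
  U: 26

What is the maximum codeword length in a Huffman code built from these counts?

3

Merge the two lowest-weight nodes at each step:
T(18) + Z(21) → 39
R(23) + S(25) → 48
U(26) + X(28) → 54
39 + 48 → 87
54 + W(59) → 113
87 + 113 → 200
The first pair merged (T, Z) ends up deepest, at depth 3.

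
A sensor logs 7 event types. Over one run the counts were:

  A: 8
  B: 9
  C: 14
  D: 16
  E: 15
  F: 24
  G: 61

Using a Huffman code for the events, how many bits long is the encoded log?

365

Greedily combine the two least-frequent nodes:
combine A(8), B(9) → 17
combine C(14), E(15) → 29
combine D(16), 17 → 33
combine F(24), 29 → 53
combine 33, 53 → 86
combine G(61), 86 → 147
Total encoded bits = sum of merged weights = 17 + 29 + 33 + 53 + 86 + 147 = 365.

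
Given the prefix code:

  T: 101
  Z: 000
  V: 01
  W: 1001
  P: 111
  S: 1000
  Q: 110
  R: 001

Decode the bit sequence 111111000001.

Read left to right; each codeword is recognised as soon as it completes (prefix code):
  111→P | 111→P | 000→Z | 001→R
Decoded message: PPZR

PPZR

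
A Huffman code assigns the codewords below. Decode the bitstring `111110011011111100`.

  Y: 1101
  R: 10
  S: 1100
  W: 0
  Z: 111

ZSYZS

Read left to right; each codeword is recognised as soon as it completes (prefix code):
  111→Z | 1100→S | 1101→Y | 111→Z | 1100→S
Decoded message: ZSYZS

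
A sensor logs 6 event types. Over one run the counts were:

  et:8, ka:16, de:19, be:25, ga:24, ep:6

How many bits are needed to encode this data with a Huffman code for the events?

Build the Huffman tree bottom-up:
combine ep(6), et(8) → 14
combine 14, ka(16) → 30
combine de(19), ga(24) → 43
combine be(25), 30 → 55
combine 43, 55 → 98
Each symbol's bit-cost is frequency × depth; summing gives 240 bits (equivalently 14 + 30 + 43 + 55 + 98).

240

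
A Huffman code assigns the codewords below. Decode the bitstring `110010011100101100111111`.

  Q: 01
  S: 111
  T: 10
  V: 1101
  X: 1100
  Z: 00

XTQXTXSS

Read left to right; each codeword is recognised as soon as it completes (prefix code):
  1100→X | 10→T | 01→Q | 1100→X | 10→T | 1100→X | 111→S | 111→S
Decoded message: XTQXTXSS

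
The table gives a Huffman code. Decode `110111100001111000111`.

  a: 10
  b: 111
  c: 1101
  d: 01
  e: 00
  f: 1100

cbeebaeb

Read left to right; each codeword is recognised as soon as it completes (prefix code):
  1101→c | 111→b | 00→e | 00→e | 111→b | 10→a | 00→e | 111→b
Decoded message: cbeebaeb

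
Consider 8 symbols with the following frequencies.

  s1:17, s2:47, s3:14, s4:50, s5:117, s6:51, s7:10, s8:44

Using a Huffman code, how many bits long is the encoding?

947

Greedily combine the two least-frequent nodes:
s7(10) + s3(14) → 24
s1(17) + 24 → 41
41 + s8(44) → 85
s2(47) + s4(50) → 97
s6(51) + 85 → 136
97 + s5(117) → 214
136 + 214 → 350
Each symbol's bit-cost is frequency × depth; summing gives 947 bits (equivalently 24 + 41 + 85 + 97 + 136 + 214 + 350).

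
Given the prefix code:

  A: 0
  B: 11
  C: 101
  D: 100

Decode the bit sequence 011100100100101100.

ABDDDCD

Read left to right; each codeword is recognised as soon as it completes (prefix code):
  0→A | 11→B | 100→D | 100→D | 100→D | 101→C | 100→D
Decoded message: ABDDDCD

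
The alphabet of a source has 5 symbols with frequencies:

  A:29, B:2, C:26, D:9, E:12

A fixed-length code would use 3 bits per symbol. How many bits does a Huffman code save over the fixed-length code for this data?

Fixed-length: 3 bits × 78 symbols = 234 bits.
Huffman merges:
B(2) + D(9) → 11
11 + E(12) → 23
23 + C(26) → 49
A(29) + 49 → 78
Huffman total = 11 + 23 + 49 + 78 = 161 bits.
Saving = 234 − 161 = 73 bits.

73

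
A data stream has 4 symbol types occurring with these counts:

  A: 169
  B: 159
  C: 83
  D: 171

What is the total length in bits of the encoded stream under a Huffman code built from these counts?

1164

Build the Huffman tree bottom-up:
combine C(83), B(159) → 242
combine A(169), D(171) → 340
combine 242, 340 → 582
Each symbol's bit-cost is frequency × depth; summing gives 1164 bits (equivalently 242 + 340 + 582).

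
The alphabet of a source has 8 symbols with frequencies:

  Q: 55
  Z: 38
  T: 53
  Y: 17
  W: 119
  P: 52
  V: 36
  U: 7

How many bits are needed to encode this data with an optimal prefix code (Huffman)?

Build the Huffman tree bottom-up:
merge U(7) and Y(17): 24
merge 24 and V(36): 60
merge Z(38) and P(52): 90
merge T(53) and Q(55): 108
merge 60 and 90: 150
merge 108 and W(119): 227
merge 150 and 227: 377
The encoded length is the sum of every internal node's weight: 24 + 60 + 90 + 108 + 150 + 227 + 377 = 1036 bits.

1036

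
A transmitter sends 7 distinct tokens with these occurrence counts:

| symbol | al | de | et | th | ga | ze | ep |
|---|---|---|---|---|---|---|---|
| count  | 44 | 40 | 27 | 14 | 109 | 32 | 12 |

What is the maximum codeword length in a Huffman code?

Merge the two lowest-weight nodes at each step:
merge ep(12) and th(14): 26
merge 26 and et(27): 53
merge ze(32) and de(40): 72
merge al(44) and 53: 97
merge 72 and 97: 169
merge ga(109) and 169: 278
Maximum depth reached is 5.

5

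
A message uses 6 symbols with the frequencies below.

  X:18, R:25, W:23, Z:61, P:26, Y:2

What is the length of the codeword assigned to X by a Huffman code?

Repeatedly merge the two smallest:
combine Y(2), X(18) → 20
combine 20, W(23) → 43
combine R(25), P(26) → 51
combine 43, 51 → 94
combine Z(61), 94 → 155
X's leaf is at depth 4, giving a 4-bit codeword.

4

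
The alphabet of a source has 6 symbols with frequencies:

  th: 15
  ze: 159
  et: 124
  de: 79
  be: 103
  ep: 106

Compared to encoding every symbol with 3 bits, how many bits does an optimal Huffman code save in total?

295

Fixed-length: 3 bits × 586 symbols = 1758 bits.
Huffman merges:
combine th(15), de(79) → 94
combine 94, be(103) → 197
combine ep(106), et(124) → 230
combine ze(159), 197 → 356
combine 230, 356 → 586
Huffman total = 94 + 197 + 230 + 356 + 586 = 1463 bits.
Saving = 1758 − 1463 = 295 bits.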